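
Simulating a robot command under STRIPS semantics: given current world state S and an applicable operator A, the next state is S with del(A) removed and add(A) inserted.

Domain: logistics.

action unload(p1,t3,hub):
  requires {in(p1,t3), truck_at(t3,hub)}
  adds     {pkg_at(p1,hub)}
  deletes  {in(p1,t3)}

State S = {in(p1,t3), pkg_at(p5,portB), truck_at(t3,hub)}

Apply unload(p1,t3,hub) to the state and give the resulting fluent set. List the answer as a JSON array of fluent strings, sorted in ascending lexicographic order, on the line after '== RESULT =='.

Progress:
  pre ⊆ S: {in(p1,t3), truck_at(t3,hub)} ⊆ S  — applicable
  S \ del = {pkg_at(p5,portB), truck_at(t3,hub)}
  ∪ add   = {pkg_at(p1,hub), pkg_at(p5,portB), truck_at(t3,hub)}

== RESULT ==
["pkg_at(p1,hub)", "pkg_at(p5,portB)", "truck_at(t3,hub)"]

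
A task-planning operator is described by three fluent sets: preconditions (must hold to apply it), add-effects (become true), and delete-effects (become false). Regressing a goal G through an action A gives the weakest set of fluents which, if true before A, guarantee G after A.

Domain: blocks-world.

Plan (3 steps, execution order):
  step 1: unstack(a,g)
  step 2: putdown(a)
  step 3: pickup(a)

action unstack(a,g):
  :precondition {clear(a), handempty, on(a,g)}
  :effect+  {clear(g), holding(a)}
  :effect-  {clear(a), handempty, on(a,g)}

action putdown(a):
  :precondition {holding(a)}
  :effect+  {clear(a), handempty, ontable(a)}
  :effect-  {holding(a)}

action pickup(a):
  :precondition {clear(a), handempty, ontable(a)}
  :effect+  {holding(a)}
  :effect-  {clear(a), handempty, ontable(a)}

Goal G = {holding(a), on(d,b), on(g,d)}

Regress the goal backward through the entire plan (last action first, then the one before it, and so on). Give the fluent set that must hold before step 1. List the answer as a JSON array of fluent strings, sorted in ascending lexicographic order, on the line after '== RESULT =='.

Work backward from the goal:
  through step 3 (pickup(a)): drop {holding(a)}, keep {on(d,b), on(g,d)}, require {clear(a), handempty, ontable(a)}
    → {clear(a), handempty, on(d,b), on(g,d), ontable(a)}
  through step 2 (putdown(a)): drop {clear(a), handempty, ontable(a)}, keep {on(d,b), on(g,d)}, require {holding(a)}
    → {holding(a), on(d,b), on(g,d)}
  through step 1 (unstack(a,g)): drop {holding(a)}, keep {on(d,b), on(g,d)}, require {clear(a), handempty, on(a,g)}
    → {clear(a), handempty, on(a,g), on(d,b), on(g,d)}

== RESULT ==
["clear(a)", "handempty", "on(a,g)", "on(d,b)", "on(g,d)"]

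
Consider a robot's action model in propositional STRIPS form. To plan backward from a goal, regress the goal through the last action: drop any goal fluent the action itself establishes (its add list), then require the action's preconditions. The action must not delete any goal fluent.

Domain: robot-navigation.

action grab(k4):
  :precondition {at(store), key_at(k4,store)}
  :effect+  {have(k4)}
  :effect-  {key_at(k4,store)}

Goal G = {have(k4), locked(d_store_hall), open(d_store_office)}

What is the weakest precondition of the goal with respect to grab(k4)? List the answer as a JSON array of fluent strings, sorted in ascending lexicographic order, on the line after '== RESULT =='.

Compute (G \ add) ∪ pre:
  G ∩ del = {}  (empty — regression defined)
  G \ add = {have(k4), locked(d_store_hall), open(d_store_office)} \ {have(k4)} = {locked(d_store_hall), open(d_store_office)}
  ∪ pre   = {locked(d_store_hall), open(d_store_office)} ∪ {at(store), key_at(k4,store)}
          = {at(store), key_at(k4,store), locked(d_store_hall), open(d_store_office)}

== RESULT ==
["at(store)", "key_at(k4,store)", "locked(d_store_hall)", "open(d_store_office)"]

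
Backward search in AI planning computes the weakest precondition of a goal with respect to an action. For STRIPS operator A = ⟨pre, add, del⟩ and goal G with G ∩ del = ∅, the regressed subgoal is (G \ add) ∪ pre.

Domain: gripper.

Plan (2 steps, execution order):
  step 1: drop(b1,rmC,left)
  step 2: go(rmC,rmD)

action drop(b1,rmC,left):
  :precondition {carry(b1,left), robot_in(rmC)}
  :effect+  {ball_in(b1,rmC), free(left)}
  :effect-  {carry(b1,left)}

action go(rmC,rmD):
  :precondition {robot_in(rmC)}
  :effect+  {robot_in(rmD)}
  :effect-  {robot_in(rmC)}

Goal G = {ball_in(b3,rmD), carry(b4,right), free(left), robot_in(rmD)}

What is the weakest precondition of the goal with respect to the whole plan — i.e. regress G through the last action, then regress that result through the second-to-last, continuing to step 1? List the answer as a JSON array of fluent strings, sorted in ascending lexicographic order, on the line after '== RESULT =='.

Work backward from the goal:
  through step 2 (go(rmC,rmD)): drop {robot_in(rmD)}, keep {ball_in(b3,rmD), carry(b4,right), free(left)}, require {robot_in(rmC)}
    → {ball_in(b3,rmD), carry(b4,right), free(left), robot_in(rmC)}
  through step 1 (drop(b1,rmC,left)): drop {free(left)}, keep {ball_in(b3,rmD), carry(b4,right), robot_in(rmC)}, require {carry(b1,left), robot_in(rmC)}
    → {ball_in(b3,rmD), carry(b1,left), carry(b4,right), robot_in(rmC)}

== RESULT ==
["ball_in(b3,rmD)", "carry(b1,left)", "carry(b4,right)", "robot_in(rmC)"]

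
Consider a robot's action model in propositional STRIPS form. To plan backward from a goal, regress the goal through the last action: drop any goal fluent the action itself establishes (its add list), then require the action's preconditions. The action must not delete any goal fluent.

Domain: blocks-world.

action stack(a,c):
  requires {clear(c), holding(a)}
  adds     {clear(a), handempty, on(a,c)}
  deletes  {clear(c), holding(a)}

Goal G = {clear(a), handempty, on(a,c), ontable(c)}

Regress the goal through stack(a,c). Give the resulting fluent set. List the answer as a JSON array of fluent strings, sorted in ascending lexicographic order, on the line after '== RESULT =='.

Regress:
  G ∩ del = {}  (empty — regression defined)
  G \ add = {clear(a), handempty, on(a,c), ontable(c)} \ {clear(a), handempty, on(a,c)} = {ontable(c)}
  ∪ pre   = {ontable(c)} ∪ {clear(c), holding(a)}
          = {clear(c), holding(a), ontable(c)}

== RESULT ==
["clear(c)", "holding(a)", "ontable(c)"]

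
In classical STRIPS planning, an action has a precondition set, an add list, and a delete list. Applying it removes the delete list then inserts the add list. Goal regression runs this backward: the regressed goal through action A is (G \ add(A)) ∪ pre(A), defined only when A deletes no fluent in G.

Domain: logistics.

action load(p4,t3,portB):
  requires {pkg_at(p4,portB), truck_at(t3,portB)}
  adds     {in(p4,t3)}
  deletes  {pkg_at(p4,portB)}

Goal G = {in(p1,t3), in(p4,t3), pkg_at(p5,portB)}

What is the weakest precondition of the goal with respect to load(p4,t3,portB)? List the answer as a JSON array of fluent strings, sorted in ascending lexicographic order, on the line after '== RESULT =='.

Compute (G \ add) ∪ pre:
  G ∩ del = {}  (empty — regression defined)
  G \ add = {in(p1,t3), in(p4,t3), pkg_at(p5,portB)} \ {in(p4,t3)} = {in(p1,t3), pkg_at(p5,portB)}
  ∪ pre   = {in(p1,t3), pkg_at(p5,portB)} ∪ {pkg_at(p4,portB), truck_at(t3,portB)}
          = {in(p1,t3), pkg_at(p4,portB), pkg_at(p5,portB), truck_at(t3,portB)}

== RESULT ==
["in(p1,t3)", "pkg_at(p4,portB)", "pkg_at(p5,portB)", "truck_at(t3,portB)"]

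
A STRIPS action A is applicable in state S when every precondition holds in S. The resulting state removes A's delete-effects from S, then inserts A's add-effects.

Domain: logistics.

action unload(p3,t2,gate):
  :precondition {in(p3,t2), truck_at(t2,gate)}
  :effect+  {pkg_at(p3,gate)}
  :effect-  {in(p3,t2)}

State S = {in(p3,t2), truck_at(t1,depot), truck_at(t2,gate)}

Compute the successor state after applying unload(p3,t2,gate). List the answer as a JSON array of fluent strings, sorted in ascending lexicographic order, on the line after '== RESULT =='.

Compute (S \ del) ∪ add:
  pre ⊆ S: {in(p3,t2), truck_at(t2,gate)} ⊆ S  — applicable
  S \ del = {truck_at(t1,depot), truck_at(t2,gate)}
  ∪ add   = {pkg_at(p3,gate), truck_at(t1,depot), truck_at(t2,gate)}

== RESULT ==
["pkg_at(p3,gate)", "truck_at(t1,depot)", "truck_at(t2,gate)"]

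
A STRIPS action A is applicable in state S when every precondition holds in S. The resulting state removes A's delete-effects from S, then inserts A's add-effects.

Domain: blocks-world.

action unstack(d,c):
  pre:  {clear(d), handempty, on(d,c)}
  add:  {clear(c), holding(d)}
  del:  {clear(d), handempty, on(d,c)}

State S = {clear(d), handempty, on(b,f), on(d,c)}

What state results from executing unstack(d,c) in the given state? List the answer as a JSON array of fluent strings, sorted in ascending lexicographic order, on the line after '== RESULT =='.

Compute (S \ del) ∪ add:
  pre ⊆ S: {clear(d), handempty, on(d,c)} ⊆ S  — applicable
  S \ del = {on(b,f)}
  ∪ add   = {clear(c), holding(d), on(b,f)}

== RESULT ==
["clear(c)", "holding(d)", "on(b,f)"]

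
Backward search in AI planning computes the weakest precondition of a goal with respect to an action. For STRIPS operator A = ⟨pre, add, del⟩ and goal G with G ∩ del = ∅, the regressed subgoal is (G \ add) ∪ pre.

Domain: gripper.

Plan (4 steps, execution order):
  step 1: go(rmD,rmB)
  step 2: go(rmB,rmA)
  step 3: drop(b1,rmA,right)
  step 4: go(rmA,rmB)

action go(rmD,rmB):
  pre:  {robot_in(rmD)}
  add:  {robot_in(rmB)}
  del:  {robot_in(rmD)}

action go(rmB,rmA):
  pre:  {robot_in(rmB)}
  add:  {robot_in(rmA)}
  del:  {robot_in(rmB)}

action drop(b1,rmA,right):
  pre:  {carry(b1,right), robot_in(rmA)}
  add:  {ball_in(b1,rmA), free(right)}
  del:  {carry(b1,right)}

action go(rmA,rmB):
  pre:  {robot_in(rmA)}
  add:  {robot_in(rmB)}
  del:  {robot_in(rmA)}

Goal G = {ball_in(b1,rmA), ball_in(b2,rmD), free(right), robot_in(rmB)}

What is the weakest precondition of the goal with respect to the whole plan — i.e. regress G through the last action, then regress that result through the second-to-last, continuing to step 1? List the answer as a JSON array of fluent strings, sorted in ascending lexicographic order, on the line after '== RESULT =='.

Regress step by step:
  through step 4 (go(rmA,rmB)): drop {robot_in(rmB)}, keep {ball_in(b1,rmA), ball_in(b2,rmD), free(right)}, require {robot_in(rmA)}
    → {ball_in(b1,rmA), ball_in(b2,rmD), free(right), robot_in(rmA)}
  through step 3 (drop(b1,rmA,right)): drop {ball_in(b1,rmA), free(right)}, keep {ball_in(b2,rmD), robot_in(rmA)}, require {carry(b1,right), robot_in(rmA)}
    → {ball_in(b2,rmD), carry(b1,right), robot_in(rmA)}
  through step 2 (go(rmB,rmA)): drop {robot_in(rmA)}, keep {ball_in(b2,rmD), carry(b1,right)}, require {robot_in(rmB)}
    → {ball_in(b2,rmD), carry(b1,right), robot_in(rmB)}
  through step 1 (go(rmD,rmB)): drop {robot_in(rmB)}, keep {ball_in(b2,rmD), carry(b1,right)}, require {robot_in(rmD)}
    → {ball_in(b2,rmD), carry(b1,right), robot_in(rmD)}

== RESULT ==
["ball_in(b2,rmD)", "carry(b1,right)", "robot_in(rmD)"]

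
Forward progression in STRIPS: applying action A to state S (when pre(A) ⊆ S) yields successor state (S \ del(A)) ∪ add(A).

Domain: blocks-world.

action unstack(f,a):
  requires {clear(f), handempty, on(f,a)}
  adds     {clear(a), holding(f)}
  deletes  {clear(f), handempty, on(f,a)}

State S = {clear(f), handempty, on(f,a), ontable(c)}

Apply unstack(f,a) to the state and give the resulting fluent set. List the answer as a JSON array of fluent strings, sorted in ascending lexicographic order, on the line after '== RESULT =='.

Progress:
  pre ⊆ S: {clear(f), handempty, on(f,a)} ⊆ S  — applicable
  S \ del = {ontable(c)}
  ∪ add   = {clear(a), holding(f), ontable(c)}

== RESULT ==
["clear(a)", "holding(f)", "ontable(c)"]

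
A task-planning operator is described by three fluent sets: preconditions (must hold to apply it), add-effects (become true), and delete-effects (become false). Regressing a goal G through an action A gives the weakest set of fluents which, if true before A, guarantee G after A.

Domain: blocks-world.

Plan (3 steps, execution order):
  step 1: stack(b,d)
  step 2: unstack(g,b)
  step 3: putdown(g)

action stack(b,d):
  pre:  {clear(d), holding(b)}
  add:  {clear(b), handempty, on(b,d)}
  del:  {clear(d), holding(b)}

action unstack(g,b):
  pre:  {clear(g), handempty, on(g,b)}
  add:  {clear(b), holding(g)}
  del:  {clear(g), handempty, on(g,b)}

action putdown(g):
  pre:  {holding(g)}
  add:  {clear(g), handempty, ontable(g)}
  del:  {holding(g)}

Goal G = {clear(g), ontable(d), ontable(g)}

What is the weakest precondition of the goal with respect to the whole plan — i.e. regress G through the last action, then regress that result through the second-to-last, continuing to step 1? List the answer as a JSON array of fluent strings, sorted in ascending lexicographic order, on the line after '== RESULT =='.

Work backward from the goal:
  through step 3 (putdown(g)): drop {clear(g), ontable(g)}, keep {ontable(d)}, require {holding(g)}
    → {holding(g), ontable(d)}
  through step 2 (unstack(g,b)): drop {holding(g)}, keep {ontable(d)}, require {clear(g), handempty, on(g,b)}
    → {clear(g), handempty, on(g,b), ontable(d)}
  through step 1 (stack(b,d)): drop {handempty}, keep {clear(g), on(g,b), ontable(d)}, require {clear(d), holding(b)}
    → {clear(d), clear(g), holding(b), on(g,b), ontable(d)}

== RESULT ==
["clear(d)", "clear(g)", "holding(b)", "on(g,b)", "ontable(d)"]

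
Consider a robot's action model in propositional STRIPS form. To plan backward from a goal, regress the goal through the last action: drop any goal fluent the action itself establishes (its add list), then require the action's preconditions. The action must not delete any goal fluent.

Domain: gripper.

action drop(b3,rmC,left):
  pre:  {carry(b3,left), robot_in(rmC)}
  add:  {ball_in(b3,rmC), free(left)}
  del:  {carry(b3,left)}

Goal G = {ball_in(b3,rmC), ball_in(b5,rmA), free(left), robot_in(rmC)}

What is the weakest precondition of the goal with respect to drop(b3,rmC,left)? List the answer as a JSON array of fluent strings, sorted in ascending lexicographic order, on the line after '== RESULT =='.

Compute (G \ add) ∪ pre:
  G ∩ del = {}  (empty — regression defined)
  G \ add = {ball_in(b3,rmC), ball_in(b5,rmA), free(left), robot_in(rmC)} \ {ball_in(b3,rmC), free(left)} = {ball_in(b5,rmA), robot_in(rmC)}
  ∪ pre   = {ball_in(b5,rmA), robot_in(rmC)} ∪ {carry(b3,left), robot_in(rmC)}
          = {ball_in(b5,rmA), carry(b3,left), robot_in(rmC)}

== RESULT ==
["ball_in(b5,rmA)", "carry(b3,left)", "robot_in(rmC)"]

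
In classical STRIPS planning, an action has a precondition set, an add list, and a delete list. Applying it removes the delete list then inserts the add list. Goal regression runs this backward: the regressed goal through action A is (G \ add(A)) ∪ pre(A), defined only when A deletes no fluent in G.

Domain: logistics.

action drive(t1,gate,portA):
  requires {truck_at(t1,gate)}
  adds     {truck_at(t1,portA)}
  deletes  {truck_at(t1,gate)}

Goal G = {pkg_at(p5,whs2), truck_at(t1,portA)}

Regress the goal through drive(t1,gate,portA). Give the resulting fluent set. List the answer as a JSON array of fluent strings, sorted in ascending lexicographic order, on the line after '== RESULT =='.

Regress:
  G ∩ del = {}  (empty — regression defined)
  G \ add = {pkg_at(p5,whs2), truck_at(t1,portA)} \ {truck_at(t1,portA)} = {pkg_at(p5,whs2)}
  ∪ pre   = {pkg_at(p5,whs2)} ∪ {truck_at(t1,gate)}
          = {pkg_at(p5,whs2), truck_at(t1,gate)}

== RESULT ==
["pkg_at(p5,whs2)", "truck_at(t1,gate)"]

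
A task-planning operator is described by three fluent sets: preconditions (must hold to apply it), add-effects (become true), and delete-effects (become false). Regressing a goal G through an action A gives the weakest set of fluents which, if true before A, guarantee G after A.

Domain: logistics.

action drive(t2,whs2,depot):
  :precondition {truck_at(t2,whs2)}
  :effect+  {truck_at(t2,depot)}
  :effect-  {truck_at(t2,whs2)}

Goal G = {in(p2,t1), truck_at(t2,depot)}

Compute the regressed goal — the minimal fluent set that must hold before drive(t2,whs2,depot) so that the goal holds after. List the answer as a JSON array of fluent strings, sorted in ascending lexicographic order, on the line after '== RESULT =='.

Compute (G \ add) ∪ pre:
  G ∩ del = {}  (empty — regression defined)
  G \ add = {in(p2,t1), truck_at(t2,depot)} \ {truck_at(t2,depot)} = {in(p2,t1)}
  ∪ pre   = {in(p2,t1)} ∪ {truck_at(t2,whs2)}
          = {in(p2,t1), truck_at(t2,whs2)}

== RESULT ==
["in(p2,t1)", "truck_at(t2,whs2)"]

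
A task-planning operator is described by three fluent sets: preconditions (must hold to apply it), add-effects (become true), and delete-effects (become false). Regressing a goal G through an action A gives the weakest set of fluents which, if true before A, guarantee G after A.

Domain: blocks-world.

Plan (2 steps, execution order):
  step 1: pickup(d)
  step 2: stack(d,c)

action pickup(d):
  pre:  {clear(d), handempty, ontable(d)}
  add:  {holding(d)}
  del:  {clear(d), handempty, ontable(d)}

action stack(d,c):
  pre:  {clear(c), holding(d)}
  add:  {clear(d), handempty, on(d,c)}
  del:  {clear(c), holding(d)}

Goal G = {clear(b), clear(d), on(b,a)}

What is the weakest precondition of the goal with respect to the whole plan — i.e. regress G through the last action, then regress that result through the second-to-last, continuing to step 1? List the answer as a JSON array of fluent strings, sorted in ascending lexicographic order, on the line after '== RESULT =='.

Regress step by step:
  through step 2 (stack(d,c)): drop {clear(d)}, keep {clear(b), on(b,a)}, require {clear(c), holding(d)}
    → {clear(b), clear(c), holding(d), on(b,a)}
  through step 1 (pickup(d)): drop {holding(d)}, keep {clear(b), clear(c), on(b,a)}, require {clear(d), handempty, ontable(d)}
    → {clear(b), clear(c), clear(d), handempty, on(b,a), ontable(d)}

== RESULT ==
["clear(b)", "clear(c)", "clear(d)", "handempty", "on(b,a)", "ontable(d)"]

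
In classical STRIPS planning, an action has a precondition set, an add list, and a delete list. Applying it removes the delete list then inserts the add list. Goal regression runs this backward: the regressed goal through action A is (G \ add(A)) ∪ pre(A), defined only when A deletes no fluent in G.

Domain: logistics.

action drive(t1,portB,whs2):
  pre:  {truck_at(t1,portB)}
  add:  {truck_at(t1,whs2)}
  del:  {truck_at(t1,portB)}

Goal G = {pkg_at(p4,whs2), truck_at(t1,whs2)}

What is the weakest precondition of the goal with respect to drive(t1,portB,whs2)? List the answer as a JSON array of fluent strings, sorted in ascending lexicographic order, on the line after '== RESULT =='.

Regress:
  G ∩ del = {}  (empty — regression defined)
  G \ add = {pkg_at(p4,whs2), truck_at(t1,whs2)} \ {truck_at(t1,whs2)} = {pkg_at(p4,whs2)}
  ∪ pre   = {pkg_at(p4,whs2)} ∪ {truck_at(t1,portB)}
          = {pkg_at(p4,whs2), truck_at(t1,portB)}

== RESULT ==
["pkg_at(p4,whs2)", "truck_at(t1,portB)"]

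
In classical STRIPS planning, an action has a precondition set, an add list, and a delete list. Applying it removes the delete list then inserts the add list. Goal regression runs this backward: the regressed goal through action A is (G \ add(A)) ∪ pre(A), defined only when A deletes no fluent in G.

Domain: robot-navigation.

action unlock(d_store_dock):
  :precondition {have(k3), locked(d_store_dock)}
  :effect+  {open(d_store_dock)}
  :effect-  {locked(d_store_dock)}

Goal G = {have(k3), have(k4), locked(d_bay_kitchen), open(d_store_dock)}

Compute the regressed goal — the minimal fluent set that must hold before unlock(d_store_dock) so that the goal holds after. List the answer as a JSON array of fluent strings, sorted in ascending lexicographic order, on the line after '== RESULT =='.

Regress:
  G ∩ del = {}  (empty — regression defined)
  G \ add = {have(k3), have(k4), locked(d_bay_kitchen), open(d_store_dock)} \ {open(d_store_dock)} = {have(k3), have(k4), locked(d_bay_kitchen)}
  ∪ pre   = {have(k3), have(k4), locked(d_bay_kitchen)} ∪ {have(k3), locked(d_store_dock)}
          = {have(k3), have(k4), locked(d_bay_kitchen), locked(d_store_dock)}

== RESULT ==
["have(k3)", "have(k4)", "locked(d_bay_kitchen)", "locked(d_store_dock)"]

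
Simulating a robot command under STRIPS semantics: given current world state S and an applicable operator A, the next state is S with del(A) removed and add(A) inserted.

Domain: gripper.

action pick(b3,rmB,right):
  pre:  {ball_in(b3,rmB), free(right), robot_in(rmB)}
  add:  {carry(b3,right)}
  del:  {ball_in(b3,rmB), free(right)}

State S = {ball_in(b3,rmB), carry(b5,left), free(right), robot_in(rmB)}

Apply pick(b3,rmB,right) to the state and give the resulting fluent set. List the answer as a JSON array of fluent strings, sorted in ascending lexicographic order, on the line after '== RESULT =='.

Progress:
  pre ⊆ S: {ball_in(b3,rmB), free(right), robot_in(rmB)} ⊆ S  — applicable
  S \ del = {carry(b5,left), robot_in(rmB)}
  ∪ add   = {carry(b3,right), carry(b5,left), robot_in(rmB)}

== RESULT ==
["carry(b3,right)", "carry(b5,left)", "robot_in(rmB)"]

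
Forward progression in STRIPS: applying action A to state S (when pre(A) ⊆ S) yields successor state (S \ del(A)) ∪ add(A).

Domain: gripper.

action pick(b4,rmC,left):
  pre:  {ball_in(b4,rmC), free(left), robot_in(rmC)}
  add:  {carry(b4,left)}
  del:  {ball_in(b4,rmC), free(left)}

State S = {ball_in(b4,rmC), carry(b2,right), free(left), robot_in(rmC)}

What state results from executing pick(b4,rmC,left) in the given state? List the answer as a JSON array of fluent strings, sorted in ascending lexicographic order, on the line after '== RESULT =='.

Compute (S \ del) ∪ add:
  pre ⊆ S: {ball_in(b4,rmC), free(left), robot_in(rmC)} ⊆ S  — applicable
  S \ del = {carry(b2,right), robot_in(rmC)}
  ∪ add   = {carry(b2,right), carry(b4,left), robot_in(rmC)}

== RESULT ==
["carry(b2,right)", "carry(b4,left)", "robot_in(rmC)"]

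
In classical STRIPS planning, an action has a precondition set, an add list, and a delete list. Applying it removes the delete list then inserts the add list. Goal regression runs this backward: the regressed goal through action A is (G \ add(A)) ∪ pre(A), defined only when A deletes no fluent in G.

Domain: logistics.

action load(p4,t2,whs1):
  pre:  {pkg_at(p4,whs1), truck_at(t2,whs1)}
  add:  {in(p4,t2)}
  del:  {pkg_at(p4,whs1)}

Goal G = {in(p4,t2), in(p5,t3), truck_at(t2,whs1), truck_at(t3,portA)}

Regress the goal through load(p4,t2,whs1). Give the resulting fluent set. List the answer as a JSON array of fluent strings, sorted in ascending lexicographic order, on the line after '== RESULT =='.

Regress:
  G ∩ del = {}  (empty — regression defined)
  G \ add = {in(p4,t2), in(p5,t3), truck_at(t2,whs1), truck_at(t3,portA)} \ {in(p4,t2)} = {in(p5,t3), truck_at(t2,whs1), truck_at(t3,portA)}
  ∪ pre   = {in(p5,t3), truck_at(t2,whs1), truck_at(t3,portA)} ∪ {pkg_at(p4,whs1), truck_at(t2,whs1)}
          = {in(p5,t3), pkg_at(p4,whs1), truck_at(t2,whs1), truck_at(t3,portA)}

== RESULT ==
["in(p5,t3)", "pkg_at(p4,whs1)", "truck_at(t2,whs1)", "truck_at(t3,portA)"]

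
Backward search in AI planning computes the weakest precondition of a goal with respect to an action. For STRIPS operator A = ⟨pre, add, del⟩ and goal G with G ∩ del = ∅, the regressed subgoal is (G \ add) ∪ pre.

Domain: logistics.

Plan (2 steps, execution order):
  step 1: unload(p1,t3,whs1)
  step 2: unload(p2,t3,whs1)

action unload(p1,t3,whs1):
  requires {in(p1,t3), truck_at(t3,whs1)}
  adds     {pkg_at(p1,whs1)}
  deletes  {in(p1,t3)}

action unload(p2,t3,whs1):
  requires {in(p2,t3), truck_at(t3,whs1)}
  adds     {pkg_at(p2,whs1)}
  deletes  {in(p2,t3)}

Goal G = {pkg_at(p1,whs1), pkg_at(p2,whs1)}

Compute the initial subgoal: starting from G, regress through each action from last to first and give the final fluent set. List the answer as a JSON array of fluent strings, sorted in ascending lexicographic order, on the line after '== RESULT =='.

Regress step by step:
  through step 2 (unload(p2,t3,whs1)): drop {pkg_at(p2,whs1)}, keep {pkg_at(p1,whs1)}, require {in(p2,t3), truck_at(t3,whs1)}
    → {in(p2,t3), pkg_at(p1,whs1), truck_at(t3,whs1)}
  through step 1 (unload(p1,t3,whs1)): drop {pkg_at(p1,whs1)}, keep {in(p2,t3), truck_at(t3,whs1)}, require {in(p1,t3), truck_at(t3,whs1)}
    → {in(p1,t3), in(p2,t3), truck_at(t3,whs1)}

== RESULT ==
["in(p1,t3)", "in(p2,t3)", "truck_at(t3,whs1)"]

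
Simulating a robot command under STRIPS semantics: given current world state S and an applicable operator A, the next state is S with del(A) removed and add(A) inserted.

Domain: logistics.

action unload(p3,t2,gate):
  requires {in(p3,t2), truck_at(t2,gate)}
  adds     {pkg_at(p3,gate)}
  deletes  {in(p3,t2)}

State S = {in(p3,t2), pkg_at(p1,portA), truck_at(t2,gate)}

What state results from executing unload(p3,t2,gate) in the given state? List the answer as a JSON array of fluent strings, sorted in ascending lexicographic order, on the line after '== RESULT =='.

Progress:
  pre ⊆ S: {in(p3,t2), truck_at(t2,gate)} ⊆ S  — applicable
  S \ del = {pkg_at(p1,portA), truck_at(t2,gate)}
  ∪ add   = {pkg_at(p1,portA), pkg_at(p3,gate), truck_at(t2,gate)}

== RESULT ==
["pkg_at(p1,portA)", "pkg_at(p3,gate)", "truck_at(t2,gate)"]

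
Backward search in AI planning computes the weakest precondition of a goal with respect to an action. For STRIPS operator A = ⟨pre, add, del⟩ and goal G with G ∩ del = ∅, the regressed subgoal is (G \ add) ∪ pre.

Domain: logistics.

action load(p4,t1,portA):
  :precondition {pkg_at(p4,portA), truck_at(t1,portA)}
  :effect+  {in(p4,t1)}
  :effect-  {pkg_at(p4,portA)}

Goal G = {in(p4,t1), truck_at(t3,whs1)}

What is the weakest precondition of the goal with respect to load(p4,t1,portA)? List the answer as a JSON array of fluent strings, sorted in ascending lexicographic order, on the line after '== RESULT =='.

Regress:
  G ∩ del = {}  (empty — regression defined)
  G \ add = {in(p4,t1), truck_at(t3,whs1)} \ {in(p4,t1)} = {truck_at(t3,whs1)}
  ∪ pre   = {truck_at(t3,whs1)} ∪ {pkg_at(p4,portA), truck_at(t1,portA)}
          = {pkg_at(p4,portA), truck_at(t1,portA), truck_at(t3,whs1)}

== RESULT ==
["pkg_at(p4,portA)", "truck_at(t1,portA)", "truck_at(t3,whs1)"]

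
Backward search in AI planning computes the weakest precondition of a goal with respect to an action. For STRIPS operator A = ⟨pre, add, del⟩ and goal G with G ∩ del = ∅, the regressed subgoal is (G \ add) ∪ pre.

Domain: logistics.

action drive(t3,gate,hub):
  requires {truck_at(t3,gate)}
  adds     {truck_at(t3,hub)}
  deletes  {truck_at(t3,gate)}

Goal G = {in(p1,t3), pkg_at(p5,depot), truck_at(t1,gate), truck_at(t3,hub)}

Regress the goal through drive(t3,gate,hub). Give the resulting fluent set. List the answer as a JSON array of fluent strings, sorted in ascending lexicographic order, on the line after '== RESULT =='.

Regress:
  G ∩ del = {}  (empty — regression defined)
  G \ add = {in(p1,t3), pkg_at(p5,depot), truck_at(t1,gate), truck_at(t3,hub)} \ {truck_at(t3,hub)} = {in(p1,t3), pkg_at(p5,depot), truck_at(t1,gate)}
  ∪ pre   = {in(p1,t3), pkg_at(p5,depot), truck_at(t1,gate)} ∪ {truck_at(t3,gate)}
          = {in(p1,t3), pkg_at(p5,depot), truck_at(t1,gate), truck_at(t3,gate)}

== RESULT ==
["in(p1,t3)", "pkg_at(p5,depot)", "truck_at(t1,gate)", "truck_at(t3,gate)"]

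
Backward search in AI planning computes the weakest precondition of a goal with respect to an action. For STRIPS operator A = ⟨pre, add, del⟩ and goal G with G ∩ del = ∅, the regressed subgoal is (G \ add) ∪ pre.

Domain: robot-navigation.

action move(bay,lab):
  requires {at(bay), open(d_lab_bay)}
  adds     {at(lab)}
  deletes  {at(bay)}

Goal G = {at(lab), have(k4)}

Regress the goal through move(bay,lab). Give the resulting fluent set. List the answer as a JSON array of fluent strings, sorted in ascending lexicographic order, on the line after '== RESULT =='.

Compute (G \ add) ∪ pre:
  G ∩ del = {}  (empty — regression defined)
  G \ add = {at(lab), have(k4)} \ {at(lab)} = {have(k4)}
  ∪ pre   = {have(k4)} ∪ {at(bay), open(d_lab_bay)}
          = {at(bay), have(k4), open(d_lab_bay)}

== RESULT ==
["at(bay)", "have(k4)", "open(d_lab_bay)"]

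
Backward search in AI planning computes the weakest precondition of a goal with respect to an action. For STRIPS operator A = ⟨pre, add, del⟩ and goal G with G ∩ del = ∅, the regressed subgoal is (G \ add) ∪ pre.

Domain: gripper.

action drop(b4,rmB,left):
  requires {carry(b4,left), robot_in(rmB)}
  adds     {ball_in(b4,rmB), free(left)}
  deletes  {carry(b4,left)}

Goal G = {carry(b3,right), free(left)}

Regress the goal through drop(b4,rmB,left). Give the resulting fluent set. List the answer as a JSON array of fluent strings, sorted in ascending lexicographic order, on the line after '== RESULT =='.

Regress:
  G ∩ del = {}  (empty — regression defined)
  G \ add = {carry(b3,right), free(left)} \ {ball_in(b4,rmB), free(left)} = {carry(b3,right)}
  ∪ pre   = {carry(b3,right)} ∪ {carry(b4,left), robot_in(rmB)}
          = {carry(b3,right), carry(b4,left), robot_in(rmB)}

== RESULT ==
["carry(b3,right)", "carry(b4,left)", "robot_in(rmB)"]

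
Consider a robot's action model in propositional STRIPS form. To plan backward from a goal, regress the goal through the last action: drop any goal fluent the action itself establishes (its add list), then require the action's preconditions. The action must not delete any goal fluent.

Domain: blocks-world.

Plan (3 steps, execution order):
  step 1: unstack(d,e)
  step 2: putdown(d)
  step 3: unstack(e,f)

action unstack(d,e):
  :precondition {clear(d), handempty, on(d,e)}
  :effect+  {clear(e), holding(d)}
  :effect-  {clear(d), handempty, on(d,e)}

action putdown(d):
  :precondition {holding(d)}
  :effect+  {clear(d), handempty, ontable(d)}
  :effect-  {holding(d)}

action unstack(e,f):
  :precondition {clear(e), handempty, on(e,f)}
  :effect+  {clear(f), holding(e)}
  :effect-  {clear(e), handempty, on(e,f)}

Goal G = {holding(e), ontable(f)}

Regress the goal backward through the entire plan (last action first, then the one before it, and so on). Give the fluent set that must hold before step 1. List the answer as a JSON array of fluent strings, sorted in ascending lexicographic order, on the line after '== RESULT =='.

Work backward from the goal:
  through step 3 (unstack(e,f)): drop {holding(e)}, keep {ontable(f)}, require {clear(e), handempty, on(e,f)}
    → {clear(e), handempty, on(e,f), ontable(f)}
  through step 2 (putdown(d)): drop {handempty}, keep {clear(e), on(e,f), ontable(f)}, require {holding(d)}
    → {clear(e), holding(d), on(e,f), ontable(f)}
  through step 1 (unstack(d,e)): drop {clear(e), holding(d)}, keep {on(e,f), ontable(f)}, require {clear(d), handempty, on(d,e)}
    → {clear(d), handempty, on(d,e), on(e,f), ontable(f)}

== RESULT ==
["clear(d)", "handempty", "on(d,e)", "on(e,f)", "ontable(f)"]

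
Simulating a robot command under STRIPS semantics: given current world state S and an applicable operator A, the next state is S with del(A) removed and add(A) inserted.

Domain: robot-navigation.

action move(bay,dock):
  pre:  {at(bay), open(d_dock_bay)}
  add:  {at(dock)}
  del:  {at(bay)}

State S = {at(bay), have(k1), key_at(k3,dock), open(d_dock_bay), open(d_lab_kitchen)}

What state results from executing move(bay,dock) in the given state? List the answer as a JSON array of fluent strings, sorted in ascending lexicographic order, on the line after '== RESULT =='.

Compute (S \ del) ∪ add:
  pre ⊆ S: {at(bay), open(d_dock_bay)} ⊆ S  — applicable
  S \ del = {have(k1), key_at(k3,dock), open(d_dock_bay), open(d_lab_kitchen)}
  ∪ add   = {at(dock), have(k1), key_at(k3,dock), open(d_dock_bay), open(d_lab_kitchen)}

== RESULT ==
["at(dock)", "have(k1)", "key_at(k3,dock)", "open(d_dock_bay)", "open(d_lab_kitchen)"]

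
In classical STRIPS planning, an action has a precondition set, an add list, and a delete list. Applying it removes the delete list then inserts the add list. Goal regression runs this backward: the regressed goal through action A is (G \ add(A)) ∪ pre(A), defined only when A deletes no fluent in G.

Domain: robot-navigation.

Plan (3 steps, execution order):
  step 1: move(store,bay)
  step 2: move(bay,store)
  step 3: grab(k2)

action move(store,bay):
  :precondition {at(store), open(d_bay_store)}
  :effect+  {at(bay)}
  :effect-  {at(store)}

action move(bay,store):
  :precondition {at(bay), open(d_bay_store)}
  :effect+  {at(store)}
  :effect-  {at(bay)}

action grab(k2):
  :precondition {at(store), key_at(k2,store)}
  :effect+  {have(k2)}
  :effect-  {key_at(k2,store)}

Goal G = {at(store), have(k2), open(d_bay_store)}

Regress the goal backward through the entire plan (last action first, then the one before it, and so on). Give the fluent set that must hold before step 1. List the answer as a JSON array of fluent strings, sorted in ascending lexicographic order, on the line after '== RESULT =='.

Regress step by step:
  through step 3 (grab(k2)): drop {have(k2)}, keep {at(store), open(d_bay_store)}, require {at(store), key_at(k2,store)}
    → {at(store), key_at(k2,store), open(d_bay_store)}
  through step 2 (move(bay,store)): drop {at(store)}, keep {key_at(k2,store), open(d_bay_store)}, require {at(bay), open(d_bay_store)}
    → {at(bay), key_at(k2,store), open(d_bay_store)}
  through step 1 (move(store,bay)): drop {at(bay)}, keep {key_at(k2,store), open(d_bay_store)}, require {at(store), open(d_bay_store)}
    → {at(store), key_at(k2,store), open(d_bay_store)}

== RESULT ==
["at(store)", "key_at(k2,store)", "open(d_bay_store)"]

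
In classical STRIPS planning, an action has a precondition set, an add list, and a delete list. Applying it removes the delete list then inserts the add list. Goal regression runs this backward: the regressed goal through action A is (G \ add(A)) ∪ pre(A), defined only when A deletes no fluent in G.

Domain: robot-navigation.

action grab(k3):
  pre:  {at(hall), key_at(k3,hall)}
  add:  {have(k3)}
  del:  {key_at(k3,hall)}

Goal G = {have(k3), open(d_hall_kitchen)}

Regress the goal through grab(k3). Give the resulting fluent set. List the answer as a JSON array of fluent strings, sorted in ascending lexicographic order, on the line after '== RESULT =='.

Compute (G \ add) ∪ pre:
  G ∩ del = {}  (empty — regression defined)
  G \ add = {have(k3), open(d_hall_kitchen)} \ {have(k3)} = {open(d_hall_kitchen)}
  ∪ pre   = {open(d_hall_kitchen)} ∪ {at(hall), key_at(k3,hall)}
          = {at(hall), key_at(k3,hall), open(d_hall_kitchen)}

== RESULT ==
["at(hall)", "key_at(k3,hall)", "open(d_hall_kitchen)"]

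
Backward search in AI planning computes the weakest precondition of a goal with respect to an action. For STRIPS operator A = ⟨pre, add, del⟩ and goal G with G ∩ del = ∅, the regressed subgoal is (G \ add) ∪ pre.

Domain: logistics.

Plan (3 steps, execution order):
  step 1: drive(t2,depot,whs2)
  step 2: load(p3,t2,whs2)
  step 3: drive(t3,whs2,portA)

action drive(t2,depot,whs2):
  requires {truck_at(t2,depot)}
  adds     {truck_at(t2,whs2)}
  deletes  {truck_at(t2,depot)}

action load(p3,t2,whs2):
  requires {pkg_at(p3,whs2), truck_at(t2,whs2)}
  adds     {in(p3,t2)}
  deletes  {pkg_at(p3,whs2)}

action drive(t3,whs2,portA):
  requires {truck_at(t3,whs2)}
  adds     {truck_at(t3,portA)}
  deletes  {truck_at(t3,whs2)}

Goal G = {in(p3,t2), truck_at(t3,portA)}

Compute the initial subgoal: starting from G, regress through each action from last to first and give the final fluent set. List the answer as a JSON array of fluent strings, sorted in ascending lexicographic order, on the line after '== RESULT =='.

Work backward from the goal:
  through step 3 (drive(t3,whs2,portA)): drop {truck_at(t3,portA)}, keep {in(p3,t2)}, require {truck_at(t3,whs2)}
    → {in(p3,t2), truck_at(t3,whs2)}
  through step 2 (load(p3,t2,whs2)): drop {in(p3,t2)}, keep {truck_at(t3,whs2)}, require {pkg_at(p3,whs2), truck_at(t2,whs2)}
    → {pkg_at(p3,whs2), truck_at(t2,whs2), truck_at(t3,whs2)}
  through step 1 (drive(t2,depot,whs2)): drop {truck_at(t2,whs2)}, keep {pkg_at(p3,whs2), truck_at(t3,whs2)}, require {truck_at(t2,depot)}
    → {pkg_at(p3,whs2), truck_at(t2,depot), truck_at(t3,whs2)}

== RESULT ==
["pkg_at(p3,whs2)", "truck_at(t2,depot)", "truck_at(t3,whs2)"]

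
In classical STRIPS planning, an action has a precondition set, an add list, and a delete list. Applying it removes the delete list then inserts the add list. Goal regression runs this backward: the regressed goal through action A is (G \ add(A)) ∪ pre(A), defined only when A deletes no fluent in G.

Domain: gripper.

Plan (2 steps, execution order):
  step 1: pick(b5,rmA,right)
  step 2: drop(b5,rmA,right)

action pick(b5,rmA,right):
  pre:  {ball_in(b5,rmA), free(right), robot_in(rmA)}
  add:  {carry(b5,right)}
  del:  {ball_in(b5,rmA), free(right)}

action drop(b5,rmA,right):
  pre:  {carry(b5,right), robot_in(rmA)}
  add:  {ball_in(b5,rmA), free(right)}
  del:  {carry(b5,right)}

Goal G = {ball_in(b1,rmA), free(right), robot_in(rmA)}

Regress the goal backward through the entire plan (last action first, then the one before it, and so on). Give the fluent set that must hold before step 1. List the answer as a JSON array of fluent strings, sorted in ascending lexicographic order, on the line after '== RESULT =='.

Work backward from the goal:
  through step 2 (drop(b5,rmA,right)): drop {free(right)}, keep {ball_in(b1,rmA), robot_in(rmA)}, require {carry(b5,right), robot_in(rmA)}
    → {ball_in(b1,rmA), carry(b5,right), robot_in(rmA)}
  through step 1 (pick(b5,rmA,right)): drop {carry(b5,right)}, keep {ball_in(b1,rmA), robot_in(rmA)}, require {ball_in(b5,rmA), free(right), robot_in(rmA)}
    → {ball_in(b1,rmA), ball_in(b5,rmA), free(right), robot_in(rmA)}

== RESULT ==
["ball_in(b1,rmA)", "ball_in(b5,rmA)", "free(right)", "robot_in(rmA)"]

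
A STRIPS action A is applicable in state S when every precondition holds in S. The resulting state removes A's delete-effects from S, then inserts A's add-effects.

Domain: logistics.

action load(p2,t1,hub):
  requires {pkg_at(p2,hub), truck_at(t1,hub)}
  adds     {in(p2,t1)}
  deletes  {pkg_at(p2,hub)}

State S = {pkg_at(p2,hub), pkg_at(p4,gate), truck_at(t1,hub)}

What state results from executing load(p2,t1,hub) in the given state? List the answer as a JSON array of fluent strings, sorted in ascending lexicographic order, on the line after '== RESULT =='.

Compute (S \ del) ∪ add:
  pre ⊆ S: {pkg_at(p2,hub), truck_at(t1,hub)} ⊆ S  — applicable
  S \ del = {pkg_at(p4,gate), truck_at(t1,hub)}
  ∪ add   = {in(p2,t1), pkg_at(p4,gate), truck_at(t1,hub)}

== RESULT ==
["in(p2,t1)", "pkg_at(p4,gate)", "truck_at(t1,hub)"]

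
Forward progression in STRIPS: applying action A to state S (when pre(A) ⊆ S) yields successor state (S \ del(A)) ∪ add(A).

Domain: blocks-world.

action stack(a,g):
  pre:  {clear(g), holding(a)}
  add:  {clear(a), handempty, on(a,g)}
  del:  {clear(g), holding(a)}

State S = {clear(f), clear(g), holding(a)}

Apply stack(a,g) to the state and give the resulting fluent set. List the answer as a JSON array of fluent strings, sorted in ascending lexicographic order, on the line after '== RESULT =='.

Compute (S \ del) ∪ add:
  pre ⊆ S: {clear(g), holding(a)} ⊆ S  — applicable
  S \ del = {clear(f)}
  ∪ add   = {clear(a), clear(f), handempty, on(a,g)}

== RESULT ==
["clear(a)", "clear(f)", "handempty", "on(a,g)"]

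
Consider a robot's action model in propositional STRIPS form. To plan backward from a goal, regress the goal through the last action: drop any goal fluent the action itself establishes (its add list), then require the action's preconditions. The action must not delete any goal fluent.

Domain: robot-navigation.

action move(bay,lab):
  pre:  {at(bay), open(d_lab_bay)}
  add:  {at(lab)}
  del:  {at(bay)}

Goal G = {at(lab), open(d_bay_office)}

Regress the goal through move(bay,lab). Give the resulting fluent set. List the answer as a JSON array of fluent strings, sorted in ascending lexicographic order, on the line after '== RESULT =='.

Compute (G \ add) ∪ pre:
  G ∩ del = {}  (empty — regression defined)
  G \ add = {at(lab), open(d_bay_office)} \ {at(lab)} = {open(d_bay_office)}
  ∪ pre   = {open(d_bay_office)} ∪ {at(bay), open(d_lab_bay)}
          = {at(bay), open(d_bay_office), open(d_lab_bay)}

== RESULT ==
["at(bay)", "open(d_bay_office)", "open(d_lab_bay)"]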